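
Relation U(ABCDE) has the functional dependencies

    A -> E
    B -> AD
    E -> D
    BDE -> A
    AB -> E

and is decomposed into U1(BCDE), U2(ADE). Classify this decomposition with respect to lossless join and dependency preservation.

lossy and not dependency-preserving

Lossless test: (DE)⁺ = {DE}, which is a superkey of neither fragment — lossy.
Dependency preservation: the restricted closure of {B} across the fragments never reaches {AD}, so B → AD cannot be enforced without a join — not preserved.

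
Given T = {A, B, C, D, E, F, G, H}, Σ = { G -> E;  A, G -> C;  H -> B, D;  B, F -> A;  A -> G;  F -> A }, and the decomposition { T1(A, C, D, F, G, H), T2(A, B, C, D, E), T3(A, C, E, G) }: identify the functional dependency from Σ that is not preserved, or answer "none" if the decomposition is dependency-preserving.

H -> B, D

Check H → B, D: no single fragment contains all of {B, D, H}, and the restricted closure of {H} across the fragments never reaches {B, D}.
G → E is preserved.
A, G → C is preserved.
B, F → A is preserved.
A → G is preserved.
F → A is preserved.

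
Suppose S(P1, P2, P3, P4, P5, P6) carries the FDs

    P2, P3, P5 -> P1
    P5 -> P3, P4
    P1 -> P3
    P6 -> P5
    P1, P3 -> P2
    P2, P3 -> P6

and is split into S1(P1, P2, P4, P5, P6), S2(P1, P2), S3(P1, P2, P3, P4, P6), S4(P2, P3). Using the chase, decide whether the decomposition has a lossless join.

Chase test. Columns are P1, P2, P3, P4, P5, P6; row i has aⱼ where attribute j ∈ Si, else bᵢⱼ.
Initial tableau (one row per fragment):
  row 1: a1 a2 b13 a4 a5 a6
  row 2: a1 a2 b23 b24 b25 b26
  row 3: a1 a2 a3 a4 b35 a6
  row 4: b41 a2 a3 b44 b45 b46
Rows 1 and 2 agree on P1; apply P1→P3 and equate their P3 entries.
Rows 1 and 3 agree on P1; apply P1→P3 and equate their P3 entries.
Rows 1 and 3 agree on P6; apply P6→P5 and equate their P5 entries.
Rows 1 and 2 agree on P2, P3; apply P2, P3→P6 and equate their P6 entries.
Rows 1 and 4 agree on P2, P3; apply P2, P3→P6 and equate their P6 entries.
Rows 1 and 2 agree on P6; apply P6→P5 and equate their P5 entries.
Rows 1 and 4 agree on P6; apply P6→P5 and equate their P5 entries.
Rows 1 and 4 agree on P2, P3, P5; apply P2, P3, P5→P1 and equate their P1 entries.
Rows 1 and 2 agree on P5; apply P5→P3, P4 and equate their P3, P4 entries.
Rows 1 and 4 agree on P5; apply P5→P3, P4 and equate their P3, P4 entries.
Row 1 is now all distinguished symbols — the join is lossless.

Yes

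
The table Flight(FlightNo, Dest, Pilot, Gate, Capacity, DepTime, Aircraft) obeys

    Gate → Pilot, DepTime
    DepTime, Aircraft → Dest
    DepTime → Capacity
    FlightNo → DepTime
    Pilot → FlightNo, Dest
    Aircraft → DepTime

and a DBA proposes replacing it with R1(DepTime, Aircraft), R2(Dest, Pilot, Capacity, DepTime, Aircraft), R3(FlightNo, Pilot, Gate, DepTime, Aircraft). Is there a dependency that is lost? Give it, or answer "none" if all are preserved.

Gate → Pilot, DepTime lies within R3.
DepTime, Aircraft → Dest lies within R2.
DepTime → Capacity lies within R2.
FlightNo → DepTime lies within R3.
Pilot → FlightNo, Dest: restricted closure across fragments reaches FlightNo, Dest.
Aircraft → DepTime lies within R1.
Every dependency is enforceable on the fragments, so the decomposition is dependency-preserving.

none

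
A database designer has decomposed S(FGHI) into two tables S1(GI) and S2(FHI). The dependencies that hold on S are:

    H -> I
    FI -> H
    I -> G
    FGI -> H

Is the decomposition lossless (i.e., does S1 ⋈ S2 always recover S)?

Common attributes: S1 ∩ S2 = {I}.
Closure of {I}: I → G applies, adding G. So (I)⁺ = {GI}.
This closure contains every attribute of S1, so S1 ∩ S2 → S1. The join is lossless.

Yes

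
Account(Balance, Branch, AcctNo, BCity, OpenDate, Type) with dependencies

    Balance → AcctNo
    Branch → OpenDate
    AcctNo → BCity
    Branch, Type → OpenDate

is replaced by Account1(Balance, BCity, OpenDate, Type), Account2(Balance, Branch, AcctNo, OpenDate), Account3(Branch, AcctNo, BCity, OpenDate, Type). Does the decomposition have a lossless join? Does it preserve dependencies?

Lossless test (chase): Rows 1 and 2 agree on Balance; apply Balance→AcctNo and equate their AcctNo entries. Rows 1 and 2 agree on AcctNo; apply AcctNo→BCity and equate their BCity entries. No row becomes fully distinguished — the join is lossy.
Dependency preservation: every FD's attributes lie within a single fragment, so each can be enforced locally — preserved.

lossy but dependency-preserving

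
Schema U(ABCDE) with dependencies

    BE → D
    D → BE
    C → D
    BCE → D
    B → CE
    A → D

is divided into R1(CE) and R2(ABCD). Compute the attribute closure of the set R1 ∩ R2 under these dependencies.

BCDE

R1 ∩ R2 = {C}.
C → D applies, adding D
D → BE applies, adding BE
Closure: {BCDE}.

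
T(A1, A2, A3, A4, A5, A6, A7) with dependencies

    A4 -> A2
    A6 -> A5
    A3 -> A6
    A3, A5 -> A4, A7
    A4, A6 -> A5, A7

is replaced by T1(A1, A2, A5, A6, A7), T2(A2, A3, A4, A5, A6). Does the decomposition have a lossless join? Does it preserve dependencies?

lossy and not dependency-preserving

Lossless test: (A2, A5, A6)⁺ = {A2, A5, A6}, which is a superkey of neither fragment — lossy.
Dependency preservation: the restricted closure of {A3, A5} across the fragments never reaches {A4, A7}, so A3, A5 → A4, A7 cannot be enforced without a join — not preserved.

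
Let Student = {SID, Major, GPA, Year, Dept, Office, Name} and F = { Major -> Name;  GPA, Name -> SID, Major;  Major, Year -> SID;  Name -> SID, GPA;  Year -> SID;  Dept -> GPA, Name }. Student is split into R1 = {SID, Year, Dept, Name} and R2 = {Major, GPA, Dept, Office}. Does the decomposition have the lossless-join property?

Common attributes: R1 ∩ R2 = {Dept}.
Closure of {Dept}: Dept → GPA, Name applies, adding GPA, Name; GPA, Name → SID, Major applies, adding SID, Major. So (Dept)⁺ = {SID, Major, GPA, Dept, Name}.
The closure contains neither all of R1 = {SID, Year, Dept, Name} nor all of R2 = {Major, GPA, Dept, Office}, so the common attributes are not a superkey of either fragment. The join is lossy.

No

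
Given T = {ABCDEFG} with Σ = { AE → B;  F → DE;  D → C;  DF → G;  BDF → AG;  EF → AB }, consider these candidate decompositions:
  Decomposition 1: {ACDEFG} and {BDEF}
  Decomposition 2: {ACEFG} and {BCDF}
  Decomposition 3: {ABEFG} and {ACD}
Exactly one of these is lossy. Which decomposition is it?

Decomposition 3

Decomposition 1: common = {DEF}, closure = {ABCDEFG} → lossless.
Decomposition 2: common = {CF}, closure = {ABCDEFG} → lossless.
Decomposition 3: common = {A}, closure = {A} → lossy.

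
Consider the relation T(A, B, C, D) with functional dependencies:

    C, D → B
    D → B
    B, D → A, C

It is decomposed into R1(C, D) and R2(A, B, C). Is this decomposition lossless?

Common attributes: R1 ∩ R2 = {C}.
No dependency enlarges {C}, so (C)⁺ = {C}.
The closure contains neither all of R1 = {C, D} nor all of R2 = {A, B, C}, so the common attributes are not a superkey of either fragment. The join is lossy.

No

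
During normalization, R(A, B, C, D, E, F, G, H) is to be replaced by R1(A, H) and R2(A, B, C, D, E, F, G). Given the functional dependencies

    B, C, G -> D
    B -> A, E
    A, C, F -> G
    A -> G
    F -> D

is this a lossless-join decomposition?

No

Common attributes: R1 ∩ R2 = {A}.
Closure of {A}: A → G applies, adding G. So (A)⁺ = {A, G}.
The closure contains neither all of R1 = {A, H} nor all of R2 = {A, B, C, D, E, F, G}, so the common attributes are not a superkey of either fragment. The join is lossy.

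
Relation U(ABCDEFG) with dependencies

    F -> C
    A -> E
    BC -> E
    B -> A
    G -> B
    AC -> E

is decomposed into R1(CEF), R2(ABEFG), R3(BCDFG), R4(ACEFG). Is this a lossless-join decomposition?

Chase test. Columns are ABCDEFG; row i has aⱼ where attribute j ∈ Ri, else bᵢⱼ.
Initial tableau (one row per fragment):
  row 1: b11 b12 a3 b14 a5 a6 b17
  row 2: a1 a2 b23 b24 a5 a6 a7
  row 3: b31 a2 a3 a4 b35 a6 a7
  row 4: a1 b42 a3 b44 a5 a6 a7
Rows 1 and 2 agree on F; apply F→C and equate their C entries.
Rows 2 and 3 agree on BC; apply BC→E and equate their E entries.
Rows 2 and 3 agree on B; apply B→A and equate their A entries.
Rows 2 and 4 agree on G; apply G→B and equate their B entries.
Row 3 is now all distinguished symbols — the join is lossless.

Yes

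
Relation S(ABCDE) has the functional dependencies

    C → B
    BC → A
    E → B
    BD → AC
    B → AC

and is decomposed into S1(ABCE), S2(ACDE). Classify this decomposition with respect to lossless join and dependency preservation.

Lossless test: (ACE)⁺ = {ABCE}, which contains all of one fragment — lossless.
Dependency preservation: BD → AC is not contained in any single fragment, but the restricted closure of its left-hand side across the fragments still reaches the right-hand side; the remaining FDs each lie inside some fragment. All dependencies are preserved.

lossless and dependency-preserving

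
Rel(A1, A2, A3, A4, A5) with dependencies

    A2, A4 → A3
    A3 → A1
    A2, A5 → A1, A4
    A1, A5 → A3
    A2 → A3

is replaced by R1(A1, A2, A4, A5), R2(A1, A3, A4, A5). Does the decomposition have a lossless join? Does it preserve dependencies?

lossless but not dependency-preserving

Lossless test: (A1, A4, A5)⁺ = {A1, A3, A4, A5}, which contains all of one fragment — lossless.
Dependency preservation: the restricted closure of {A2, A4} across the fragments never reaches {A3}, so A2, A4 → A3 cannot be enforced without a join — not preserved.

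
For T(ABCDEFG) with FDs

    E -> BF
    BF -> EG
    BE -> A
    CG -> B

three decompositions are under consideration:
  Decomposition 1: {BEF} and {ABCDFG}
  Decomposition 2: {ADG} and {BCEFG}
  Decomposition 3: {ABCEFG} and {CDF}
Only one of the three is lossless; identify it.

Decomposition 1

Decomposition 1: common = {BF}, closure = {ABEFG} → lossless.
Decomposition 2: common = {G}, closure = {G} → lossy.
Decomposition 3: common = {CF}, closure = {CF} → lossy.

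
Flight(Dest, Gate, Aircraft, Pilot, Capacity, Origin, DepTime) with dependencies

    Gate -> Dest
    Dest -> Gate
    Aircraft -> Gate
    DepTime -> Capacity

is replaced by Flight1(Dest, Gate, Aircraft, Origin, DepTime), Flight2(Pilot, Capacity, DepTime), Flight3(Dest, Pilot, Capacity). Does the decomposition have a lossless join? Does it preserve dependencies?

lossy but dependency-preserving

Lossless test (chase): Rows 1 and 3 agree on Dest; apply Dest→Gate and equate their Gate entries. Rows 1 and 2 agree on DepTime; apply DepTime→Capacity and equate their Capacity entries. No row becomes fully distinguished — the join is lossy.
Dependency preservation: every FD's attributes lie within a single fragment, so each can be enforced locally — preserved.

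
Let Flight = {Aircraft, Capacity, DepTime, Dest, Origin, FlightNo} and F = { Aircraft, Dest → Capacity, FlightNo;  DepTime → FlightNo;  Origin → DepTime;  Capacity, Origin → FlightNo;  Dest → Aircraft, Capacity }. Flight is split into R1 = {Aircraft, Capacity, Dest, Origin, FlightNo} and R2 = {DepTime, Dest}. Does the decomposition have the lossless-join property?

Common attributes: R1 ∩ R2 = {Dest}.
Closure of {Dest}: Dest → Aircraft, Capacity applies, adding Aircraft, Capacity; Aircraft, Dest → Capacity, FlightNo applies, adding FlightNo. So (Dest)⁺ = {Aircraft, Capacity, Dest, FlightNo}.
The closure contains neither all of R1 = {Aircraft, Capacity, Dest, Origin, FlightNo} nor all of R2 = {DepTime, Dest}, so the common attributes are not a superkey of either fragment. The join is lossy.

No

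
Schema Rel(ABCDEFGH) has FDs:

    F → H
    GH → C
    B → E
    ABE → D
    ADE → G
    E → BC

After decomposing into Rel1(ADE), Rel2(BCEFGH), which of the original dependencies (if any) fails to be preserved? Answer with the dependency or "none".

ADE → G

Check ADE → G: no single fragment contains all of {ADEG}, and the restricted closure of {ADE} across the fragments never reaches {G}.
F → H is preserved.
GH → C is preserved.
B → E is preserved.
ABE → D is preserved.
E → BC is preserved.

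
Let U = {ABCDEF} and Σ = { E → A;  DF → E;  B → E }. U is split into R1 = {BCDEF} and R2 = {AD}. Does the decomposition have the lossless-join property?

No

Common attributes: R1 ∩ R2 = {D}.
No dependency enlarges {D}, so (D)⁺ = {D}.
The closure contains neither all of R1 = {BCDEF} nor all of R2 = {AD}, so the common attributes are not a superkey of either fragment. The join is lossy.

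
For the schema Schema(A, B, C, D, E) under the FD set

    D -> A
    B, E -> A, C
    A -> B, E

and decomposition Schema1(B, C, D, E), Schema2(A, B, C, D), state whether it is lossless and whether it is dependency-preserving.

lossless but not dependency-preserving

Lossless test: (B, C, D)⁺ = {A, B, C, D, E}, which contains all of one fragment — lossless.
Dependency preservation: the restricted closure of {B, E} across the fragments never reaches {A, C}, so B, E → A, C cannot be enforced without a join — not preserved.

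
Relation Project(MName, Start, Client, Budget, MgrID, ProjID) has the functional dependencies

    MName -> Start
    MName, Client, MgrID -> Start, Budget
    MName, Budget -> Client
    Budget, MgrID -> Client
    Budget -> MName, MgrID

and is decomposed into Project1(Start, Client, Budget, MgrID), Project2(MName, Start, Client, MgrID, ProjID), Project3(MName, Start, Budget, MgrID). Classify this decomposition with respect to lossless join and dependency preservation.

Lossless test (chase): Rows 1 and 3 agree on Budget, MgrID; apply Budget, MgrID→Client and equate their Client entries. Rows 1 and 3 agree on Budget; apply Budget→MName, MgrID and equate their MName, MgrID entries. Rows 1 and 2 agree on MName, Client, MgrID; apply MName, Client, MgrID→Start, Budget and equate their Start, Budget entries. Row 2 is now all distinguished symbols — the join is lossless.
Dependency preservation: the restricted closure of {MName, Client, MgrID} across the fragments never reaches {Start, Budget}, so MName, Client, MgrID → Start, Budget cannot be enforced without a join — not preserved.

lossless but not dependency-preserving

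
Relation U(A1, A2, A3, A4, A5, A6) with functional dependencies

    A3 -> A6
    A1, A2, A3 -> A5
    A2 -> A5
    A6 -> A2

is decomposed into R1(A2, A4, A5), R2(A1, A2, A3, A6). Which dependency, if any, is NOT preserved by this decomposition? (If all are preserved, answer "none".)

none

A3 → A6 lies within R2.
A1, A2, A3 → A5: restricted closure across fragments reaches A5.
A2 → A5 lies within R1.
A6 → A2 lies within R2.
Every dependency is enforceable on the fragments, so the decomposition is dependency-preserving.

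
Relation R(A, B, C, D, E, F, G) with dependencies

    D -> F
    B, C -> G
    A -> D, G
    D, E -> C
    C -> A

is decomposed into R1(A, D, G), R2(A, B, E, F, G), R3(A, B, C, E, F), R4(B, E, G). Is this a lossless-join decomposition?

Yes

Chase test. Columns are A, B, C, D, E, F, G; row i has aⱼ where attribute j ∈ Ri, else bᵢⱼ.
Initial tableau (one row per fragment):
  row 1: a1 b12 b13 a4 b15 b16 a7
  row 2: a1 a2 b23 b24 a5 a6 a7
  row 3: a1 a2 a3 b34 a5 a6 b37
  row 4: b41 a2 b43 b44 a5 b46 a7
Rows 1 and 2 agree on A; apply A→D, G and equate their D, G entries.
Rows 1 and 3 agree on A; apply A→D, G and equate their D, G entries.
Rows 2 and 3 agree on D, E; apply D, E→C and equate their C entries.
Rows 1 and 2 agree on D; apply D→F and equate their F entries.
Row 2 is now all distinguished symbols — the join is lossless.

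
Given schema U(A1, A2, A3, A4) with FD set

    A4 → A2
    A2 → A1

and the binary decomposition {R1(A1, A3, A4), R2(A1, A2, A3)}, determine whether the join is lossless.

Common attributes: R1 ∩ R2 = {A1, A3}.
No dependency enlarges {A1, A3}, so (A1, A3)⁺ = {A1, A3}.
The closure contains neither all of R1 = {A1, A3, A4} nor all of R2 = {A1, A2, A3}, so the common attributes are not a superkey of either fragment. The join is lossy.

No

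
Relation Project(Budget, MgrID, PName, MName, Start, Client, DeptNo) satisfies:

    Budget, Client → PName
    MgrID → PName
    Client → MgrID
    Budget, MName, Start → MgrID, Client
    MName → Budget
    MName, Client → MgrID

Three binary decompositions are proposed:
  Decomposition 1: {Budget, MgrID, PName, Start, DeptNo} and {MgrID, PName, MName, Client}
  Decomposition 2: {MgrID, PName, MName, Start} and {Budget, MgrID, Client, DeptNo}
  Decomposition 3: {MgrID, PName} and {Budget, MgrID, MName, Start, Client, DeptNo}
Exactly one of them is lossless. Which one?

Decomposition 1: common = {MgrID, PName}, closure = {MgrID, PName} → lossy.
Decomposition 2: common = {MgrID}, closure = {MgrID, PName} → lossy.
Decomposition 3: common = {MgrID}, closure = {MgrID, PName} → lossless.

Decomposition 3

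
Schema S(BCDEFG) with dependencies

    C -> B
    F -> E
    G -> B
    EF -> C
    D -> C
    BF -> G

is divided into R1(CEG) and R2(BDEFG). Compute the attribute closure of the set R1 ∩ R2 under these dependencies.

R1 ∩ R2 = {EG}.
G → B applies, adding B
Closure: {BEG}.

BEG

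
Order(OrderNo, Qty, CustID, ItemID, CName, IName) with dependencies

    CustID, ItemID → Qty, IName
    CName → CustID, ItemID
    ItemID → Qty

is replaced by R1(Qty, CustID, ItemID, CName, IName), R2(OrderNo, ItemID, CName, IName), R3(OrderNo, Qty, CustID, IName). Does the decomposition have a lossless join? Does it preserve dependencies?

lossless and dependency-preserving

Lossless test (chase): Rows 1 and 2 agree on CName; apply CName→CustID, ItemID and equate their CustID, ItemID entries. Rows 1 and 2 agree on ItemID; apply ItemID→Qty and equate their Qty entries. Row 2 is now all distinguished symbols — the join is lossless.
Dependency preservation: every FD's attributes lie within a single fragment, so each can be enforced locally — preserved.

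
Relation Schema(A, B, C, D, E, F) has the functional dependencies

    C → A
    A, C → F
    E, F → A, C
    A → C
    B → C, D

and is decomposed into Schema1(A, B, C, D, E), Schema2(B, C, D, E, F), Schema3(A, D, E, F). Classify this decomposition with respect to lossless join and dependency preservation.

lossless and dependency-preserving

Lossless test (chase): Rows 1 and 2 agree on C; apply C→A and equate their A entries. Rows 1 and 2 agree on A, C; apply A, C→F and equate their F entries. Rows 1 and 3 agree on E, F; apply E, F→A, C and equate their A, C entries. Row 1 is now all distinguished symbols — the join is lossless.
Dependency preservation: A, C → F; E, F → A, C are not contained in any single fragment, but the restricted closure of each left-hand side across the fragments still reaches the right-hand side; the remaining FDs each lie inside some fragment. All dependencies are preserved.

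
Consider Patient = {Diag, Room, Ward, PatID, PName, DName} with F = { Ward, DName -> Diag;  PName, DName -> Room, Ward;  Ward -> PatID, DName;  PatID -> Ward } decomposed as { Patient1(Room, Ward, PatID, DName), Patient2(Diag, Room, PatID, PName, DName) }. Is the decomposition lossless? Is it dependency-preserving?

Lossless test: (Room, PatID, DName)⁺ = {Diag, Room, Ward, PatID, DName}, which contains all of one fragment — lossless.
Dependency preservation: Ward, DName → Diag; PName, DName → Room, Ward are not contained in any single fragment, but the restricted closure of each left-hand side across the fragments still reaches the right-hand side; the remaining FDs each lie inside some fragment. All dependencies are preserved.

lossless and dependency-preserving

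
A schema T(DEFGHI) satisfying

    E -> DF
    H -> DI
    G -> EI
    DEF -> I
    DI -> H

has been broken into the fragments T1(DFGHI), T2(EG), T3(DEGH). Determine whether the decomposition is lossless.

Yes

Chase test. Columns are DEFGHI; row i has aⱼ where attribute j ∈ Ti, else bᵢⱼ.
Initial tableau (one row per fragment):
  row 1: a1 b12 a3 a4 a5 a6
  row 2: b21 a2 b23 a4 b25 b26
  row 3: a1 a2 b33 a4 a5 b36
Rows 2 and 3 agree on E; apply E→DF and equate their DF entries.
Rows 1 and 3 agree on H; apply H→DI and equate their DI entries.
Rows 1 and 2 agree on G; apply G→EI and equate their EI entries.
Rows 1 and 2 agree on DI; apply DI→H and equate their H entries.
Rows 1 and 2 agree on E; apply E→DF and equate their DF entries.
Row 1 is now all distinguished symbols — the join is lossless.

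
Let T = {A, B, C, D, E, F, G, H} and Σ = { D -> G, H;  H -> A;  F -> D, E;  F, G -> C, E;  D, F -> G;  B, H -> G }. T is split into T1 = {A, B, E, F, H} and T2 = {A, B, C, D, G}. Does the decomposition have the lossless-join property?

Common attributes: T1 ∩ T2 = {A, B}.
No dependency enlarges {A, B}, so (A, B)⁺ = {A, B}.
The closure contains neither all of T1 = {A, B, E, F, H} nor all of T2 = {A, B, C, D, G}, so the common attributes are not a superkey of either fragment. The join is lossy.

No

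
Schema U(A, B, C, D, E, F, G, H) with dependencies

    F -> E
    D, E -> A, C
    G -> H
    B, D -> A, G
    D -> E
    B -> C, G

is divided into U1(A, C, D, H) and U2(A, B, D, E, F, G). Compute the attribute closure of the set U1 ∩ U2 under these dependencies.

A, C, D, E

U1 ∩ U2 = {A, D}.
D → E applies, adding E
D, E → A, C applies, adding C
Closure: {A, C, D, E}.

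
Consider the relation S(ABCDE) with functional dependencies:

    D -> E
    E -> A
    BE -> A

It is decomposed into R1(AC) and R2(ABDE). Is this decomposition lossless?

Common attributes: R1 ∩ R2 = {A}.
No dependency enlarges {A}, so (A)⁺ = {A}.
The closure contains neither all of R1 = {AC} nor all of R2 = {ABDE}, so the common attributes are not a superkey of either fragment. The join is lossy.

No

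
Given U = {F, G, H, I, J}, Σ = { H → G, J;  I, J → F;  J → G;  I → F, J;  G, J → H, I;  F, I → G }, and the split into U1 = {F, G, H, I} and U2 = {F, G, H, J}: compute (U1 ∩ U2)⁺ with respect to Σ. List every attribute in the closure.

U1 ∩ U2 = {F, G, H}.
H → G, J applies, adding J
G, J → H, I applies, adding I
Closure: {F, G, H, I, J}.

F, G, H, I, J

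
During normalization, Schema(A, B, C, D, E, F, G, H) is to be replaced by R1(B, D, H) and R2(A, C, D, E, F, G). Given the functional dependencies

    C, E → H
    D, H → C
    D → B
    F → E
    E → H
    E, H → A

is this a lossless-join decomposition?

Common attributes: R1 ∩ R2 = {D}.
Closure of {D}: D → B applies, adding B. So (D)⁺ = {B, D}.
The closure contains neither all of R1 = {B, D, H} nor all of R2 = {A, C, D, E, F, G}, so the common attributes are not a superkey of either fragment. The join is lossy.

No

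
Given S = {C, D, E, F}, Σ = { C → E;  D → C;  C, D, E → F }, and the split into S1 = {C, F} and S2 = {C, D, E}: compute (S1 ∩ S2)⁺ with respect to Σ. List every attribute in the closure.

S1 ∩ S2 = {C}.
C → E applies, adding E
Closure: {C, E}.

C, E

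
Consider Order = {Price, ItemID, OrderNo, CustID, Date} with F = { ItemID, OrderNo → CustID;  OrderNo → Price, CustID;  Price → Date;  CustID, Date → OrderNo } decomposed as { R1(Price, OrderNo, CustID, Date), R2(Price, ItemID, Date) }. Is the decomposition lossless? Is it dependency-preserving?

lossy but dependency-preserving

Lossless test: (Price, Date)⁺ = {Price, Date}, which is a superkey of neither fragment — lossy.
Dependency preservation: ItemID, OrderNo → CustID is not contained in any single fragment, but the restricted closure of its left-hand side across the fragments still reaches the right-hand side; the remaining FDs each lie inside some fragment. All dependencies are preserved.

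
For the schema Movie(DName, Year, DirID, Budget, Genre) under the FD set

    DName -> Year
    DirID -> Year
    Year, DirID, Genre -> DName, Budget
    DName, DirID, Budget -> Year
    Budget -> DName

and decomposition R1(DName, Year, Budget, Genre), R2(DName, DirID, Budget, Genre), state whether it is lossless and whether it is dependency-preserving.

Lossless test: (DName, Budget, Genre)⁺ = {DName, Year, Budget, Genre}, which contains all of one fragment — lossless.
Dependency preservation: the restricted closure of {DirID} across the fragments never reaches {Year}, so DirID → Year cannot be enforced without a join — not preserved.

lossless but not dependency-preserving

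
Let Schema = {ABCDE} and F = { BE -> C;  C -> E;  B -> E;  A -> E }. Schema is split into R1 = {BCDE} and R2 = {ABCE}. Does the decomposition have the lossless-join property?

No

Common attributes: R1 ∩ R2 = {BCE}.
No dependency enlarges {BCE}, so (BCE)⁺ = {BCE}.
The closure contains neither all of R1 = {BCDE} nor all of R2 = {ABCE}, so the common attributes are not a superkey of either fragment. The join is lossy.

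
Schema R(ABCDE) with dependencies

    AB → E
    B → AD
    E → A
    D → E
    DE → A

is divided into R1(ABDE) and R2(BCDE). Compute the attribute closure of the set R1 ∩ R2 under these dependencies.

R1 ∩ R2 = {BDE}.
B → AD applies, adding A
Closure: {ABDE}.

ABDE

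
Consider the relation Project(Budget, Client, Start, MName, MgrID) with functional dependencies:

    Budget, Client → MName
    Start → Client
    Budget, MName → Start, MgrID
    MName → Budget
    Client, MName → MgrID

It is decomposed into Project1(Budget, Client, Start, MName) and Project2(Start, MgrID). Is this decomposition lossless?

No

Common attributes: Project1 ∩ Project2 = {Start}.
Closure of {Start}: Start → Client applies, adding Client. So (Start)⁺ = {Client, Start}.
The closure contains neither all of Project1 = {Budget, Client, Start, MName} nor all of Project2 = {Start, MgrID}, so the common attributes are not a superkey of either fragment. The join is lossy.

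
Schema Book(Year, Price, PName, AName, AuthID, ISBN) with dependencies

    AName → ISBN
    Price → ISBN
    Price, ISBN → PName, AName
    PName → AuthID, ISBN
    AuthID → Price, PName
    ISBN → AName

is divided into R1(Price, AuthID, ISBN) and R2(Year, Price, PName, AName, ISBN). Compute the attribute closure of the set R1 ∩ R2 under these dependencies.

R1 ∩ R2 = {Price, ISBN}.
Price, ISBN → PName, AName applies, adding PName, AName
PName → AuthID, ISBN applies, adding AuthID
Closure: {Price, PName, AName, AuthID, ISBN}.

Price, PName, AName, AuthID, ISBN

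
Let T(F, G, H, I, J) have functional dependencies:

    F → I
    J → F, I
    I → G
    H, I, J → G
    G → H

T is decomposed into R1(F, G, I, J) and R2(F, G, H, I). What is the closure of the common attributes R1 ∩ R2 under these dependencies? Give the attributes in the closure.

R1 ∩ R2 = {F, G, I}.
G → H applies, adding H
Closure: {F, G, H, I}.

F, G, H, I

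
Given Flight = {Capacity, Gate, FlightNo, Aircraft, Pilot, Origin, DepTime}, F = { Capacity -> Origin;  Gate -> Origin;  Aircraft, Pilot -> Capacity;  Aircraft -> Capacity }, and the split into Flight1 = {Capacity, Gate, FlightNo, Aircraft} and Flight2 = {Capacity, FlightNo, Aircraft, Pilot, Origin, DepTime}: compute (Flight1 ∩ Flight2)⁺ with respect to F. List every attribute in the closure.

Flight1 ∩ Flight2 = {Capacity, FlightNo, Aircraft}.
Capacity → Origin applies, adding Origin
Closure: {Capacity, FlightNo, Aircraft, Origin}.

Capacity, FlightNo, Aircraft, Origin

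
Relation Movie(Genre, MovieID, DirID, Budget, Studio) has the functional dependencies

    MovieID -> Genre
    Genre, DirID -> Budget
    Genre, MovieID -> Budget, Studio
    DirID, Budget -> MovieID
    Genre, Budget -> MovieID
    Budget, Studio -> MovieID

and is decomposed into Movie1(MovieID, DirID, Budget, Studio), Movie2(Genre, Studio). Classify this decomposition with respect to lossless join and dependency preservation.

lossy and not dependency-preserving

Lossless test: (Studio)⁺ = {Studio}, which is a superkey of neither fragment — lossy.
Dependency preservation: the restricted closure of {MovieID} across the fragments never reaches {Genre}, so MovieID → Genre cannot be enforced without a join — not preserved.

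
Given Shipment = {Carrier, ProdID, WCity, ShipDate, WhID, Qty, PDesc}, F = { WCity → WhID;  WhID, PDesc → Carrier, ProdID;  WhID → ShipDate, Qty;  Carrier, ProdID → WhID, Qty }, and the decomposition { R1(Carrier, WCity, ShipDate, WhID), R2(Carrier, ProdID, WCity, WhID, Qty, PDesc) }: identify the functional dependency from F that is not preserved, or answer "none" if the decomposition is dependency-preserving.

none

WCity → WhID lies within R1.
WhID, PDesc → Carrier, ProdID lies within R2.
WhID → ShipDate, Qty: restricted closure across fragments reaches ShipDate, Qty.
Carrier, ProdID → WhID, Qty lies within R2.
Every dependency is enforceable on the fragments, so the decomposition is dependency-preserving.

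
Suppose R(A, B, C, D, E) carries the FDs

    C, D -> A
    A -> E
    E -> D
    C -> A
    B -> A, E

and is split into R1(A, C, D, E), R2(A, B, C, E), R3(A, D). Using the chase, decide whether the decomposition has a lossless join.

Yes

Chase test. Columns are A, B, C, D, E; row i has aⱼ where attribute j ∈ Ri, else bᵢⱼ.
Initial tableau (one row per fragment):
  row 1: a1 b12 a3 a4 a5
  row 2: a1 a2 a3 b24 a5
  row 3: a1 b32 b33 a4 b35
Rows 1 and 3 agree on A; apply A→E and equate their E entries.
Rows 1 and 2 agree on E; apply E→D and equate their D entries.
Row 2 is now all distinguished symbols — the join is lossless.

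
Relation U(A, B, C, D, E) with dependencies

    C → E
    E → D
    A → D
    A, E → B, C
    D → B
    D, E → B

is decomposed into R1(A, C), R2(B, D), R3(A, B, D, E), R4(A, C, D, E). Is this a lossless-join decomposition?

Chase test. Columns are A, B, C, D, E; row i has aⱼ where attribute j ∈ Ri, else bᵢⱼ.
Initial tableau (one row per fragment):
  row 1: a1 b12 a3 b14 b15
  row 2: b21 a2 b23 a4 b25
  row 3: a1 a2 b33 a4 a5
  row 4: a1 b42 a3 a4 a5
Rows 1 and 4 agree on C; apply C→E and equate their E entries.
Rows 1 and 3 agree on E; apply E→D and equate their D entries.
Rows 1 and 3 agree on A, E; apply A, E→B, C and equate their B, C entries.
Rows 1 and 4 agree on A, E; apply A, E→B, C and equate their B, C entries.
Row 1 is now all distinguished symbols — the join is lossless.

Yes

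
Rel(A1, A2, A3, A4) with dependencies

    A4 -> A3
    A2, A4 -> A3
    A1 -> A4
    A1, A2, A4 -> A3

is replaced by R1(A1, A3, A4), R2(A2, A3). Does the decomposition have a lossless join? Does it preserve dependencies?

lossy but dependency-preserving

Lossless test: (A3)⁺ = {A3}, which is a superkey of neither fragment — lossy.
Dependency preservation: A2, A4 → A3; A1, A2, A4 → A3 are not contained in any single fragment, but the restricted closure of each left-hand side across the fragments still reaches the right-hand side; the remaining FDs each lie inside some fragment. All dependencies are preserved.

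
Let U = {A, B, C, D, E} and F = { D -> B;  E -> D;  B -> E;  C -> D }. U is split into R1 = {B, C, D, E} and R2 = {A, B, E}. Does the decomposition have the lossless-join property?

No

Common attributes: R1 ∩ R2 = {B, E}.
Closure of {B, E}: E → D applies, adding D. So (B, E)⁺ = {B, D, E}.
The closure contains neither all of R1 = {B, C, D, E} nor all of R2 = {A, B, E}, so the common attributes are not a superkey of either fragment. The join is lossy.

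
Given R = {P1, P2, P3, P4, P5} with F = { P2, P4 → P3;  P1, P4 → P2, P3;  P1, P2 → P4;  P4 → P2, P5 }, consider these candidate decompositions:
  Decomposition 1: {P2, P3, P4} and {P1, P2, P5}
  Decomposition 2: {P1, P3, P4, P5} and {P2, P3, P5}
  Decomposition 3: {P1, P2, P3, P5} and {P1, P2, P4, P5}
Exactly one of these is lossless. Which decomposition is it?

Decomposition 3

Decomposition 1: common = {P2}, closure = {P2} → lossy.
Decomposition 2: common = {P3, P5}, closure = {P3, P5} → lossy.
Decomposition 3: common = {P1, P2, P5}, closure = {P1, P2, P3, P4, P5} → lossless.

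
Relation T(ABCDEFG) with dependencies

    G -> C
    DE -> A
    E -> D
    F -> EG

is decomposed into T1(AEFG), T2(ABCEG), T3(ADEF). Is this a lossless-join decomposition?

No

Chase test. Columns are ABCDEFG; row i has aⱼ where attribute j ∈ Ti, else bᵢⱼ.
Initial tableau (one row per fragment):
  row 1: a1 b12 b13 b14 a5 a6 a7
  row 2: a1 a2 a3 b24 a5 b26 a7
  row 3: a1 b32 b33 a4 a5 a6 b37
Rows 1 and 2 agree on G; apply G→C and equate their C entries.
Rows 1 and 2 agree on E; apply E→D and equate their D entries.
Rows 1 and 3 agree on E; apply E→D and equate their D entries.
Rows 1 and 3 agree on F; apply F→EG and equate their EG entries.
Rows 1 and 3 agree on G; apply G→C and equate their C entries.
No row becomes fully distinguished — the join is lossy.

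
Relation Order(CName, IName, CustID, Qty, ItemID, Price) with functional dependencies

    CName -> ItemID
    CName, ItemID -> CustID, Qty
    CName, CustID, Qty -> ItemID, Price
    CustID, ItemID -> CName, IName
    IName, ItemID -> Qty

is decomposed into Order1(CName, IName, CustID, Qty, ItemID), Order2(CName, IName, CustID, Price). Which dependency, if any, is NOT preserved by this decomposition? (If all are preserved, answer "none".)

CName → ItemID lies within Order1.
CName, ItemID → CustID, Qty lies within Order1.
CName, CustID, Qty → ItemID, Price: restricted closure across fragments reaches ItemID, Price.
CustID, ItemID → CName, IName lies within Order1.
IName, ItemID → Qty lies within Order1.
Every dependency is enforceable on the fragments, so the decomposition is dependency-preserving.

none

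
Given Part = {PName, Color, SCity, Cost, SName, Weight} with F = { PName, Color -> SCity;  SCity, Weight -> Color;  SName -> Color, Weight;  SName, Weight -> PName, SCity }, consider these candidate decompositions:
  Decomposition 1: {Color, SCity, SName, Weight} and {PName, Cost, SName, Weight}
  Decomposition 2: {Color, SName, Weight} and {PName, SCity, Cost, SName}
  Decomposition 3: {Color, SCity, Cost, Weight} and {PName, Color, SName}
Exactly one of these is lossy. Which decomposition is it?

Decomposition 1: common = {SName, Weight}, closure = {PName, Color, SCity, SName, Weight} → lossless.
Decomposition 2: common = {SName}, closure = {PName, Color, SCity, SName, Weight} → lossless.
Decomposition 3: common = {Color}, closure = {Color} → lossy.

Decomposition 3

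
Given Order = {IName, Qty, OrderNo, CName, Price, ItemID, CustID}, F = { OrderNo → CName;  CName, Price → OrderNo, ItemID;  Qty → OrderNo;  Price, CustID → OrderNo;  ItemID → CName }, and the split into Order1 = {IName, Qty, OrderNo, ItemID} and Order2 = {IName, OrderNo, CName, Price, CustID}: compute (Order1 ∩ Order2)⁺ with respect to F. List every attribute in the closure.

Order1 ∩ Order2 = {IName, OrderNo}.
OrderNo → CName applies, adding CName
Closure: {IName, OrderNo, CName}.

IName, OrderNo, CName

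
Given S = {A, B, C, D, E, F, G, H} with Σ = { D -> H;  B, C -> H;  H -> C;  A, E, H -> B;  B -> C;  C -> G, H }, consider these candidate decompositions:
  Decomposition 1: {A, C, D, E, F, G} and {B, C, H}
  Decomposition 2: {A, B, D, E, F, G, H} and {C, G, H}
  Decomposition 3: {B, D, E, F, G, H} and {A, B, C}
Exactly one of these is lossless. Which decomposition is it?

Decomposition 1: common = {C}, closure = {C, G, H} → lossy.
Decomposition 2: common = {G, H}, closure = {C, G, H} → lossless.
Decomposition 3: common = {B}, closure = {B, C, G, H} → lossy.

Decomposition 2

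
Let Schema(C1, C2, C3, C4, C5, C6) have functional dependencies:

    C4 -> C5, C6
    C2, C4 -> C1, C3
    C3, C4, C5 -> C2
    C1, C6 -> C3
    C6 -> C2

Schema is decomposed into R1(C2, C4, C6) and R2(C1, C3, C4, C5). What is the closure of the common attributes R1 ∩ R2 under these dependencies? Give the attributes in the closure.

C1, C2, C3, C4, C5, C6

R1 ∩ R2 = {C4}.
C4 → C5, C6 applies, adding C5, C6
C6 → C2 applies, adding C2
C2, C4 → C1, C3 applies, adding C1, C3
Closure: {C1, C2, C3, C4, C5, C6}.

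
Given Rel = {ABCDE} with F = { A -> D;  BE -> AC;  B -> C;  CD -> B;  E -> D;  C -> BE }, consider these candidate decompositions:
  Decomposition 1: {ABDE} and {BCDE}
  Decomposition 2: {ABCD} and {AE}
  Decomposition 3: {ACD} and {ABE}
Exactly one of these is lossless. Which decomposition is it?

Decomposition 1: common = {BDE}, closure = {ABCDE} → lossless.
Decomposition 2: common = {A}, closure = {AD} → lossy.
Decomposition 3: common = {A}, closure = {AD} → lossy.

Decomposition 1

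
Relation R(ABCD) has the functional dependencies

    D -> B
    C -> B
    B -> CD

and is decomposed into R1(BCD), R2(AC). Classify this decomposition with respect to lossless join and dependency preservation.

lossless and dependency-preserving

Lossless test: (C)⁺ = {BCD}, which contains all of one fragment — lossless.
Dependency preservation: every FD's attributes lie within a single fragment, so each can be enforced locally — preserved.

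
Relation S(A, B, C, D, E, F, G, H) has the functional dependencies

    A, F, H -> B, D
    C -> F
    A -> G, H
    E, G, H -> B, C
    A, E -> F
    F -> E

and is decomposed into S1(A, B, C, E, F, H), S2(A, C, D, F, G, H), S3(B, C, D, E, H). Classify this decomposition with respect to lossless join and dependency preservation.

lossless but not dependency-preserving

Lossless test (chase): Rows 1 and 2 agree on A, F, H; apply A, F, H→B, D and equate their B, D entries. Rows 1 and 3 agree on C; apply C→F and equate their F entries. Rows 1 and 2 agree on A; apply A→G, H and equate their G, H entries. Rows 1 and 2 agree on F; apply F→E and equate their E entries. Row 1 is now all distinguished symbols — the join is lossless.
Dependency preservation: the restricted closure of {E, G, H} across the fragments never reaches {B, C}, so E, G, H → B, C cannot be enforced without a join — not preserved.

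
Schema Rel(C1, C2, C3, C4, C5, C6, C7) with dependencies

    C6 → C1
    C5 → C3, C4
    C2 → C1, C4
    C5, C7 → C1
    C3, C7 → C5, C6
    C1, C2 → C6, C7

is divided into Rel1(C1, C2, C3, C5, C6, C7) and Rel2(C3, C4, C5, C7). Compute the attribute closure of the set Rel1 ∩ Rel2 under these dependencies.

C1, C3, C4, C5, C6, C7

Rel1 ∩ Rel2 = {C3, C5, C7}.
C5 → C3, C4 applies, adding C4
C5, C7 → C1 applies, adding C1
C3, C7 → C5, C6 applies, adding C6
Closure: {C1, C3, C4, C5, C6, C7}.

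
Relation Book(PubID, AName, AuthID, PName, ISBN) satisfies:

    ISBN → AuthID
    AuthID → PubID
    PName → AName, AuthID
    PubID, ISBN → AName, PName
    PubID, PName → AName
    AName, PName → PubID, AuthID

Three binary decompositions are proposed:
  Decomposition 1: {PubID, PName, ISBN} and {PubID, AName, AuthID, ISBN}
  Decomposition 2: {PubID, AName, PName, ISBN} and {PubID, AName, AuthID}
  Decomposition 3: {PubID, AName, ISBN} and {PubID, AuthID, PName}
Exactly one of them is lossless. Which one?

Decomposition 1: common = {PubID, ISBN}, closure = {PubID, AName, AuthID, PName, ISBN} → lossless.
Decomposition 2: common = {PubID, AName}, closure = {PubID, AName} → lossy.
Decomposition 3: common = {PubID}, closure = {PubID} → lossy.

Decomposition 1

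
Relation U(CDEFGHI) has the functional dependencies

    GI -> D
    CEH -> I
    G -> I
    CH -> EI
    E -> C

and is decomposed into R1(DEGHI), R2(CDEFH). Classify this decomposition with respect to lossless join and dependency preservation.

Lossless test: (DEH)⁺ = {CDEHI}, which is a superkey of neither fragment — lossy.
Dependency preservation: CEH → I; CH → EI are not contained in any single fragment, but the restricted closure of each left-hand side across the fragments still reaches the right-hand side; the remaining FDs each lie inside some fragment. All dependencies are preserved.

lossy but dependency-preserving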